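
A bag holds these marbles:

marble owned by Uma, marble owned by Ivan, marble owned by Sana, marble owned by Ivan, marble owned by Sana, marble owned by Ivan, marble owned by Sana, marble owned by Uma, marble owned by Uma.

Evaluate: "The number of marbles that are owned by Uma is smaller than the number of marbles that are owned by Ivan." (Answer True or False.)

False

marbles owned by Uma: 3.
marbles owned by Ivan: 3.
The claim requires 3 < 3, which does not hold.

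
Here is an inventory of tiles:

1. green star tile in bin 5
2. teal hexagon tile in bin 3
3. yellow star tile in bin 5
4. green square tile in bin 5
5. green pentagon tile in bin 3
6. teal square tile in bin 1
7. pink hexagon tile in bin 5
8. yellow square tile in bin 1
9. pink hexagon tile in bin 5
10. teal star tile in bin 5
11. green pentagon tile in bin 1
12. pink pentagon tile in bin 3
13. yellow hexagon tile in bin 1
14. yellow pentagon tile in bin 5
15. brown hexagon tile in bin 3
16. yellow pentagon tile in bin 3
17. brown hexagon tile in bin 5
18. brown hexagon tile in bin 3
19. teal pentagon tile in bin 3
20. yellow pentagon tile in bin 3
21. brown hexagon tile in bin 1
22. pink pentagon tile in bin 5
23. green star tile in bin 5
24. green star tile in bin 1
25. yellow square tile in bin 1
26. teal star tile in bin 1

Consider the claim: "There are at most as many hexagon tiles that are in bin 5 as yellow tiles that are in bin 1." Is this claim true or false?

There are 3 hexagon tiles in bin 5.
There are 3 yellow tiles in bin 1.
The claim requires 3 ≤ 3, which holds.

True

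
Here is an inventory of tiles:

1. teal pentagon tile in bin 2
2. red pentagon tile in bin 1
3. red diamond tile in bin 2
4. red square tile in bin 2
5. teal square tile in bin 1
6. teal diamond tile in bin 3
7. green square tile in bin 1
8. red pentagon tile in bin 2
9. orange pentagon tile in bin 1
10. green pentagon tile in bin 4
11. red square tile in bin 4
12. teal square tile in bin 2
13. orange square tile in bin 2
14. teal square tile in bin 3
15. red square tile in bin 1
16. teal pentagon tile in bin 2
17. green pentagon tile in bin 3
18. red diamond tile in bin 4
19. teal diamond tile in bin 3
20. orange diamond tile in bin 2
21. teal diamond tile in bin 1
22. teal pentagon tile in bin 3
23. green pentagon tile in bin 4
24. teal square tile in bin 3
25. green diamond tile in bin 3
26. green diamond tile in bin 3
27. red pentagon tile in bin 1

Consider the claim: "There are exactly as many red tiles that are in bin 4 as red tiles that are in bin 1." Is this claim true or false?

red tiles in bin 4: 2.
red tiles in bin 1: 3.
The claim requires 2 = 3, which does not hold.

False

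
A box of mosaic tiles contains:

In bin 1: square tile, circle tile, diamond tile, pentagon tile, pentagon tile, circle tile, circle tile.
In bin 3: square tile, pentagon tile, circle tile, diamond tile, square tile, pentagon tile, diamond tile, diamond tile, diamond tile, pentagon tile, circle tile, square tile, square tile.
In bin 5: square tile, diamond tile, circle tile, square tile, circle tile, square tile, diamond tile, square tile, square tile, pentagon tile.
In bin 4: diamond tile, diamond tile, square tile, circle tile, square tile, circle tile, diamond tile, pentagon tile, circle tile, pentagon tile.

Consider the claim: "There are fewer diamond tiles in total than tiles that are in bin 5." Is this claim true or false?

False

There are 10 diamond tiles.
There are 10 tiles in bin 5.
The claim requires 10 < 10, which does not hold.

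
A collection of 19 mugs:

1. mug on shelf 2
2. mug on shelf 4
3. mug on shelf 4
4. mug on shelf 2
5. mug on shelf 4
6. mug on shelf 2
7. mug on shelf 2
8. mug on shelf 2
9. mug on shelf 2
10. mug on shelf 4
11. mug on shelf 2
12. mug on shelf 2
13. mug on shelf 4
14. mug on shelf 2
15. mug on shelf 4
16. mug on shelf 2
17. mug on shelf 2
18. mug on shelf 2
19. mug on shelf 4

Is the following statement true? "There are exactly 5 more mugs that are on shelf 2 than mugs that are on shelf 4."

There are 12 mugs on shelf 2.
There are 7 mugs on shelf 4.
The claim requires 12 − 7 (= 5) to equal 5, which holds.

True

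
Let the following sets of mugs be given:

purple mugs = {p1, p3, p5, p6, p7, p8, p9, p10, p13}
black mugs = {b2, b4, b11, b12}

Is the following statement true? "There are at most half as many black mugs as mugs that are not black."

True

There are 4 black mugs.
There are 9 mugs that are not black.
The claim requires 2 × 4 = 8 ≤ 9, which holds.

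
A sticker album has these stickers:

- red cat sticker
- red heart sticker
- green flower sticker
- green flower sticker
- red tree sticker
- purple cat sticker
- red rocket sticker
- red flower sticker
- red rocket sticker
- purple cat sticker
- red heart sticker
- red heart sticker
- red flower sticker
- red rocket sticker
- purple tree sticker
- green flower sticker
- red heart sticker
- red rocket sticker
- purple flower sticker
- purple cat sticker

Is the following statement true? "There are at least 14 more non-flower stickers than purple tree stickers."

|non-flower stickers| = 14.
|purple tree stickers| = 1.
The claim requires 14 − 1 = 13 ≥ 14, which does not hold.

False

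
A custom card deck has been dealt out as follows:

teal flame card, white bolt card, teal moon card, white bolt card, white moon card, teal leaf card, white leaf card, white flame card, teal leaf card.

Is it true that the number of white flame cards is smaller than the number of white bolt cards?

There is 1 white flame card.
There are 2 white bolt cards.
The claim requires 1 < 2, which holds.

True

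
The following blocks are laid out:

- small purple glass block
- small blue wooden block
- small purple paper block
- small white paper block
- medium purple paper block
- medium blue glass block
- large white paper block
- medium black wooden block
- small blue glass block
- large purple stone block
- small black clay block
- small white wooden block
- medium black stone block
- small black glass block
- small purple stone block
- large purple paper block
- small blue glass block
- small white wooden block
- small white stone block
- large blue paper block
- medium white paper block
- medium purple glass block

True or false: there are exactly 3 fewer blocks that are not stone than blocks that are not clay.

|blocks that are not stone| = 18.
|blocks that are not clay| = 21.
The claim requires 21 − 18 (= 3) to equal 3, which holds.

True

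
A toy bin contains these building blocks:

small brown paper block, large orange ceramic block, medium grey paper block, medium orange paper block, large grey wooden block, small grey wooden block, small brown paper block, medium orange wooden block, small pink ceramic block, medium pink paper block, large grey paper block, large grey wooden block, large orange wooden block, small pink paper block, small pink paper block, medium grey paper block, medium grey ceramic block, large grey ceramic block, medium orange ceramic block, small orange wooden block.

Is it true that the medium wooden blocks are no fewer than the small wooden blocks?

There is 1 medium wooden block.
There are 2 small wooden blocks.
The claim requires 1 ≥ 2, which does not hold.

False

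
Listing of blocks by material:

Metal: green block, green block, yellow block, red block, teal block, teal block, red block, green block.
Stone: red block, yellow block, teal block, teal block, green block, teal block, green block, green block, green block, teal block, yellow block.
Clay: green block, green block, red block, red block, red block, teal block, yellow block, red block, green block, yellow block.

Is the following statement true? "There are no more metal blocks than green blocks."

True

|metal blocks| = 8.
|green blocks| = 10.
The claim requires 8 ≤ 10, which holds.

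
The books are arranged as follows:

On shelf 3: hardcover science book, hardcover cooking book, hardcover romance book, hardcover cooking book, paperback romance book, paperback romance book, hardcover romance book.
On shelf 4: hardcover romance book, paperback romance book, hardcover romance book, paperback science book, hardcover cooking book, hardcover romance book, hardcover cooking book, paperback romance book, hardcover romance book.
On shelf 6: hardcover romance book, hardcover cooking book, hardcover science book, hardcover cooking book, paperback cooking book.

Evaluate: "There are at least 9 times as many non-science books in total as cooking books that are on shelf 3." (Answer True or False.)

True

non-science books: 18.
cooking books on shelf 3: 2.
The claim requires 18 ≥ 9 × 2 = 18, which holds.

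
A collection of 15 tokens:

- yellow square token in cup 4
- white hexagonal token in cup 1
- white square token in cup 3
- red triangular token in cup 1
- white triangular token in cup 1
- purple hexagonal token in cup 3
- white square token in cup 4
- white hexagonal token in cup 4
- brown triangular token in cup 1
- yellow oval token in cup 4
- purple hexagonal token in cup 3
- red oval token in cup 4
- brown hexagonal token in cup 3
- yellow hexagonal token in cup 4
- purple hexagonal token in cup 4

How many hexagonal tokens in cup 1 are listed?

1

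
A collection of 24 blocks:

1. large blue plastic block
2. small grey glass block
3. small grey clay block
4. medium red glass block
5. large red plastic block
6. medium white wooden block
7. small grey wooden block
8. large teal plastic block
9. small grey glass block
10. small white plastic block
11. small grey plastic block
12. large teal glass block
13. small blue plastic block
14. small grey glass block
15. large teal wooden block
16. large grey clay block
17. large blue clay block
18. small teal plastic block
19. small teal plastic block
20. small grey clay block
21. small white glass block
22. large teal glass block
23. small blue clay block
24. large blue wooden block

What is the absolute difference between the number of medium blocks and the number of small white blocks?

0

medium blocks: 2. small white blocks: 2.
|2 − 2| = 2 − 2 = 0.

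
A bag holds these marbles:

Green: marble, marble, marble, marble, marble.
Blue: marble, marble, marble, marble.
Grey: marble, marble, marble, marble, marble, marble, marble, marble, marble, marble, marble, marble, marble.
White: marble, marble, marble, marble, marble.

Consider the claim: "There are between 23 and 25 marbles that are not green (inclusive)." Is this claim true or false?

marbles that are not green: 22.
The claim requires 23 ≤ 22 ≤ 25, which does not hold.

False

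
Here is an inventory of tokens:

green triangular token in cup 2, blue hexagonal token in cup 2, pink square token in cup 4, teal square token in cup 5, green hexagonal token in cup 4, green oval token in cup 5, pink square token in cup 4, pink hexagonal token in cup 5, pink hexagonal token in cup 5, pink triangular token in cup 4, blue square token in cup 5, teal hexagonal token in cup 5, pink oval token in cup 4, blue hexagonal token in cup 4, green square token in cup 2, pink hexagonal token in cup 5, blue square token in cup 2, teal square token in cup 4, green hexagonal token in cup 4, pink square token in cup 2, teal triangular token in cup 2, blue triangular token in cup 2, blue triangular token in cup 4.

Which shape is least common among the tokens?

Counts by shape: hexagonal 8, square 8, triangular 5, oval 2.
The minimum is 2, held uniquely by oval.

oval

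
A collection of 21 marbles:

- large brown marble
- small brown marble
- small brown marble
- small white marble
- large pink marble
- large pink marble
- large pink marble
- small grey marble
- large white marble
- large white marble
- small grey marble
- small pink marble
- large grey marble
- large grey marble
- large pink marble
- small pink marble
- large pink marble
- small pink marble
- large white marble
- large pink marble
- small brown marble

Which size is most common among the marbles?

Counts by size: large 12, small 9.
The maximum is 12, held uniquely by large.

large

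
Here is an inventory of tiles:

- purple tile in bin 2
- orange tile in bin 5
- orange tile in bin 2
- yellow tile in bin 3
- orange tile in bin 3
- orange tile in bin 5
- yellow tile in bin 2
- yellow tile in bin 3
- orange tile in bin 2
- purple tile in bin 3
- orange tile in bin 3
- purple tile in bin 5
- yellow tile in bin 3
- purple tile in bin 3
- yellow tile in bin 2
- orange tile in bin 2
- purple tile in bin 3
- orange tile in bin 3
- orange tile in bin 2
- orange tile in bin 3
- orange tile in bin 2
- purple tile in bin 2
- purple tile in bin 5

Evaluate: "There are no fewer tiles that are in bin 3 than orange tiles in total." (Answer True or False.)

|tiles in bin 3| = 10.
|orange tiles| = 11.
The claim requires 10 ≥ 11, which does not hold.

False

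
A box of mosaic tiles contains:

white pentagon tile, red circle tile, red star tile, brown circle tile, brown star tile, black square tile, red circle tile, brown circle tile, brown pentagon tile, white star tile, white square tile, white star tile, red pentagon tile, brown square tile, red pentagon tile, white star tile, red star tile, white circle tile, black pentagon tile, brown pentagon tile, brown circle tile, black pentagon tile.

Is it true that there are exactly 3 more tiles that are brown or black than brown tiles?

There are 10 tiles that are brown or black.
There are 7 brown tiles.
The claim requires 10 − 7 (= 3) to equal 3, which holds.

True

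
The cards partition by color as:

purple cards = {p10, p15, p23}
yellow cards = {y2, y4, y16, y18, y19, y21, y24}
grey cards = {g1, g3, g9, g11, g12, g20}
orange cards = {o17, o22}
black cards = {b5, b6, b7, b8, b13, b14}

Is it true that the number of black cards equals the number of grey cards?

True

|black cards| = 6.
|grey cards| = 6.
The claim requires 6 = 6, which holds.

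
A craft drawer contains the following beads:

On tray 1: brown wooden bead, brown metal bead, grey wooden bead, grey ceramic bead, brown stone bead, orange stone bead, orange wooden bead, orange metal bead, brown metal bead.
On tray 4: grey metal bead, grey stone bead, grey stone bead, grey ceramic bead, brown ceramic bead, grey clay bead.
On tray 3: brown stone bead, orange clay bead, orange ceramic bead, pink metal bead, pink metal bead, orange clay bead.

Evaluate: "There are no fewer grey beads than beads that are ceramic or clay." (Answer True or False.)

True

grey beads: 7.
beads that are ceramic or clay: 7.
The claim requires 7 ≥ 7, which holds.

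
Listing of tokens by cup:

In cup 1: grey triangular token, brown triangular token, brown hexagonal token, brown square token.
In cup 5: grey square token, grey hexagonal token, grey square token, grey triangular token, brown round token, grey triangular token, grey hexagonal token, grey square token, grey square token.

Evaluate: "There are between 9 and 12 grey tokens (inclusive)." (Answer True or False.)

grey tokens: 9.
The claim requires 9 ≤ 9 ≤ 12, which holds.

True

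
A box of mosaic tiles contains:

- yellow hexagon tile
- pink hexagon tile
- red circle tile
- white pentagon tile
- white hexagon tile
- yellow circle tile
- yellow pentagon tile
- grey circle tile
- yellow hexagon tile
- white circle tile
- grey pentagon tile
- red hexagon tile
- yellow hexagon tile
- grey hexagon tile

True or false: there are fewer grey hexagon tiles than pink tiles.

There is 1 grey hexagon tile.
There is 1 pink tile.
The claim requires 1 < 1, which does not hold.

False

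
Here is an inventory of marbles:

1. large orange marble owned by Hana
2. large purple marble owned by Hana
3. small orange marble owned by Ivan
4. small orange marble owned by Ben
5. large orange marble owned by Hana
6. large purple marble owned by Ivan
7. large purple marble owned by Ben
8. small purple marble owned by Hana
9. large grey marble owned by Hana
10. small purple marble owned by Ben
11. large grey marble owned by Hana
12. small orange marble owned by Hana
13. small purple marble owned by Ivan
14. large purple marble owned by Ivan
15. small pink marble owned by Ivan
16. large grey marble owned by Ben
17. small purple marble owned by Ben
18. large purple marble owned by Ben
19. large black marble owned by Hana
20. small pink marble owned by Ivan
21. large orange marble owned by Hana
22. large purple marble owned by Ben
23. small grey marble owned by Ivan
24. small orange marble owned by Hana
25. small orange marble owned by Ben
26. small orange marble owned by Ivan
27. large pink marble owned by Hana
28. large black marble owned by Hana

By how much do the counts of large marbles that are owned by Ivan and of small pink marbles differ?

large marbles owned by Ivan: 2. small pink marbles: 2.
|2 − 2| = 2 − 2 = 0.

0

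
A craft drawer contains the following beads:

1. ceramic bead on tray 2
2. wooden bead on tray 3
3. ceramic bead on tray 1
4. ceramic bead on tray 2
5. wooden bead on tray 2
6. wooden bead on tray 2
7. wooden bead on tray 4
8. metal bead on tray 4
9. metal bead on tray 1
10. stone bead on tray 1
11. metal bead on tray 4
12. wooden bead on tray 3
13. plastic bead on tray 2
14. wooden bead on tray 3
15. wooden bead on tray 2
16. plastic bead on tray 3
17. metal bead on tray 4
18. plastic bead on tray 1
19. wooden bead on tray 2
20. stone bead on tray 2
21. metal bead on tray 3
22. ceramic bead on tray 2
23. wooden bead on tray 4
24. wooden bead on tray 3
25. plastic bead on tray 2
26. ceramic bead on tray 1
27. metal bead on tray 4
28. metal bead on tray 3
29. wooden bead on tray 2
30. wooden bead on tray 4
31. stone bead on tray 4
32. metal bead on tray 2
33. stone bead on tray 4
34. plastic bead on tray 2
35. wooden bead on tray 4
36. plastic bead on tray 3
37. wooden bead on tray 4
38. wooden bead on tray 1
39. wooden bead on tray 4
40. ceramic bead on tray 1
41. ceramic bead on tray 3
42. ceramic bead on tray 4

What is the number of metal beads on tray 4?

4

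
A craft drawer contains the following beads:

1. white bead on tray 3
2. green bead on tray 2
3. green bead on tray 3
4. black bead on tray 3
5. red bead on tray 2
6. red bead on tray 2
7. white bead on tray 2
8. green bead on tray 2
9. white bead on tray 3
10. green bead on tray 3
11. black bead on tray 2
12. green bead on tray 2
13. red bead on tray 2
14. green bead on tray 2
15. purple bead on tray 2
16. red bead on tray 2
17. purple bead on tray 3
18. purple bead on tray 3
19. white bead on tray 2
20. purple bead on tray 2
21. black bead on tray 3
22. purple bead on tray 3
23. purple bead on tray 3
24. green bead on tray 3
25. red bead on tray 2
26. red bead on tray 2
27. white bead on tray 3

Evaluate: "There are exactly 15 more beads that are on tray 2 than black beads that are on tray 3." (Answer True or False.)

False

|beads on tray 2| = 15.
|black beads on tray 3| = 2.
The claim requires 15 − 2 (= 13) to equal 15, which does not hold.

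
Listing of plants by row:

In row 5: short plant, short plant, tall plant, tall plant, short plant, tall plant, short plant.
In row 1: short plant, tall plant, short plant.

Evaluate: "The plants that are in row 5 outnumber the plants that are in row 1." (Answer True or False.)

True

plants in row 5: 7.
plants in row 1: 3.
The claim requires 7 > 3, which holds.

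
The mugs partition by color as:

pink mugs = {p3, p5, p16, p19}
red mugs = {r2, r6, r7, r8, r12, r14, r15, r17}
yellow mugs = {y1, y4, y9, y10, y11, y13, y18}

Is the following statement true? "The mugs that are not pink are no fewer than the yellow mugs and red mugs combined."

True

mugs that are not pink: 15.
yellow mugs: 7; red mugs: 8; combined: 7 + 8 = 15.
The claim requires 15 ≥ 15, which holds.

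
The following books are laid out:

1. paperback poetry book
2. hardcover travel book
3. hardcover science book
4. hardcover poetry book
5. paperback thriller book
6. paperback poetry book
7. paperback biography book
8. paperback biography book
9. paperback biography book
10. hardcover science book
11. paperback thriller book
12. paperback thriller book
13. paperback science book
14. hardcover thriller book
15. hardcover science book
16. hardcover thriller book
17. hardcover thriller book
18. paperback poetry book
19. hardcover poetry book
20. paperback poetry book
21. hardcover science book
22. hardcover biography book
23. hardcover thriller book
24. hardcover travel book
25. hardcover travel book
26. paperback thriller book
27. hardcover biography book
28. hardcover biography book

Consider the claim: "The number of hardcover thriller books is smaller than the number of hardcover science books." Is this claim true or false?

False

hardcover thriller books: 4.
hardcover science books: 4.
The claim requires 4 < 4, which does not hold.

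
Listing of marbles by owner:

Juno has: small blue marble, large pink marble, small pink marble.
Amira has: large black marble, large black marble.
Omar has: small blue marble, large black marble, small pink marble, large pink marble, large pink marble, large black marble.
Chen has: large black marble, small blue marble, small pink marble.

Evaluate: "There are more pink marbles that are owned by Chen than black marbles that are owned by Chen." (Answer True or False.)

False

pink marbles owned by Chen: 1.
black marbles owned by Chen: 1.
The claim requires 1 > 1, which does not hold.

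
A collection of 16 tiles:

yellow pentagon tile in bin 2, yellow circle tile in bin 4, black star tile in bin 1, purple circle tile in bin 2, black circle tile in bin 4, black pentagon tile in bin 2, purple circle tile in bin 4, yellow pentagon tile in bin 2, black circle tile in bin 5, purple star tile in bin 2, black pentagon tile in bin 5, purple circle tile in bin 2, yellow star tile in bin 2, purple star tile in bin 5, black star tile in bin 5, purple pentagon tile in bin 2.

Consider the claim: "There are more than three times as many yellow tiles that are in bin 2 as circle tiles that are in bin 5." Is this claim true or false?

|yellow tiles in bin 2| = 3.
|circle tiles in bin 5| = 1.
The claim requires 3 > 3 × 1 = 3, which does not hold.

False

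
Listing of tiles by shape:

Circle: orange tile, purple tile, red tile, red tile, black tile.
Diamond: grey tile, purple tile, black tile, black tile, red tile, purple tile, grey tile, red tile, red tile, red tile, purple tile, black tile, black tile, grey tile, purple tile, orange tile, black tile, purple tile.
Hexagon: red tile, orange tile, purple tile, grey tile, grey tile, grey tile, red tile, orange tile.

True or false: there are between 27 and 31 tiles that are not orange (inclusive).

True

tiles that are not orange: 27.
The claim requires 27 ≤ 27 ≤ 31, which holds.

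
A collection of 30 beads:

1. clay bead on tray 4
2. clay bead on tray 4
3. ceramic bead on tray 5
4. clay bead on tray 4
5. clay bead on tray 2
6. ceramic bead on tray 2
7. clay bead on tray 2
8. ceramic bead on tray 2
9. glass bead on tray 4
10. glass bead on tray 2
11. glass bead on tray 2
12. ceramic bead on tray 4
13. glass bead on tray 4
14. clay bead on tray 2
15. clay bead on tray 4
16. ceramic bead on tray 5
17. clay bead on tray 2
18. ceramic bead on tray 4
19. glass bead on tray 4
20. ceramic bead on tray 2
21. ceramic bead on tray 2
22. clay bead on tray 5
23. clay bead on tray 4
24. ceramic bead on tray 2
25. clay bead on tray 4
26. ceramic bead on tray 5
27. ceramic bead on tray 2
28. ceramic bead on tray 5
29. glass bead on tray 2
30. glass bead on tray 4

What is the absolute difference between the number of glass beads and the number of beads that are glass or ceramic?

glass beads: 7. beads that are glass or ceramic: 19.
|7 − 19| = 19 − 7 = 12.

12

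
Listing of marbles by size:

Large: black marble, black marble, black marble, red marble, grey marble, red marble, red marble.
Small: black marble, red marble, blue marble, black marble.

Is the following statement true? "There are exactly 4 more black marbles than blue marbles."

There are 5 black marbles.
There is 1 blue marble.
The claim requires 5 − 1 (= 4) to equal 4, which holds.

True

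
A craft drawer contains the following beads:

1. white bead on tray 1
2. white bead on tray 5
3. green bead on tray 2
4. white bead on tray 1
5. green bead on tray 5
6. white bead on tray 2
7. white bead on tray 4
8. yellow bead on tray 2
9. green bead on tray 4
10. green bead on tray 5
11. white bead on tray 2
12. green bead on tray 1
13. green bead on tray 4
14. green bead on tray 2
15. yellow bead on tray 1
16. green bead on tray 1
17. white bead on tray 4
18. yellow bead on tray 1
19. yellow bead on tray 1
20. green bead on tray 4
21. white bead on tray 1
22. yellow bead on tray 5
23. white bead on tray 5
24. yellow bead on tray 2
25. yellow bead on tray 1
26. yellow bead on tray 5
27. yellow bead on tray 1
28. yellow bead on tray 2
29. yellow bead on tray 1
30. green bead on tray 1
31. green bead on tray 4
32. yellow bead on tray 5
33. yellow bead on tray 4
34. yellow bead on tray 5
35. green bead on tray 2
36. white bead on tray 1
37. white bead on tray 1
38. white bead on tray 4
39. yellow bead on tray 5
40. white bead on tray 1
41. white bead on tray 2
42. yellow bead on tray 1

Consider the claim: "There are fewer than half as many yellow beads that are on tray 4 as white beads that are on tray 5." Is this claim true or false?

|yellow beads on tray 4| = 1.
|white beads on tray 5| = 2.
The claim requires 2 × 1 = 2 < 2, which does not hold.

False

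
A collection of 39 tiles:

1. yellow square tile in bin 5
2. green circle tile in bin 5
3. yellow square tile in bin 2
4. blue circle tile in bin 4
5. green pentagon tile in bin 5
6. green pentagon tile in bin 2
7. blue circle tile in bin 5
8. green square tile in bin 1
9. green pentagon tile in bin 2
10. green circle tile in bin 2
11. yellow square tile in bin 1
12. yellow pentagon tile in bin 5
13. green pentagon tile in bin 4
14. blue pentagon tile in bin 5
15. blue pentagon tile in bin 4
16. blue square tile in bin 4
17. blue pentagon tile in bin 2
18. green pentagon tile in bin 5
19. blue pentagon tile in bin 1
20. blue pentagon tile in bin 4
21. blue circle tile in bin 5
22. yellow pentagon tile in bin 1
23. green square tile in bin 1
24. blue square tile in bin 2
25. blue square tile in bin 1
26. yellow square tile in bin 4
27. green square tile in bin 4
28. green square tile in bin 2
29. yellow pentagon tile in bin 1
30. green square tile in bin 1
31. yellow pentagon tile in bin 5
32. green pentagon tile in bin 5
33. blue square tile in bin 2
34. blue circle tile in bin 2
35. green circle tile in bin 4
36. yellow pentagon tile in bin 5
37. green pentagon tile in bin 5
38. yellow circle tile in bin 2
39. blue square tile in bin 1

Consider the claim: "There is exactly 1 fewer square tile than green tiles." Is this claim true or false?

True

There are 14 square tiles.
There are 15 green tiles.
The claim requires 15 − 14 (= 1) to equal 1, which holds.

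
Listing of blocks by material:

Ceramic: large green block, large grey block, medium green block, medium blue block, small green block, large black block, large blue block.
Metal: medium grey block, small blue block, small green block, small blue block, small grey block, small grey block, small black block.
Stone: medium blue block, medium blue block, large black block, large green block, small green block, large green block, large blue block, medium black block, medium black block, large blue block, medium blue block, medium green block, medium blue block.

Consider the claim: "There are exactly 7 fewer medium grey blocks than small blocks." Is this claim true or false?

True

There is 1 medium grey block.
There are 8 small blocks.
The claim requires 8 − 1 (= 7) to equal 7, which holds.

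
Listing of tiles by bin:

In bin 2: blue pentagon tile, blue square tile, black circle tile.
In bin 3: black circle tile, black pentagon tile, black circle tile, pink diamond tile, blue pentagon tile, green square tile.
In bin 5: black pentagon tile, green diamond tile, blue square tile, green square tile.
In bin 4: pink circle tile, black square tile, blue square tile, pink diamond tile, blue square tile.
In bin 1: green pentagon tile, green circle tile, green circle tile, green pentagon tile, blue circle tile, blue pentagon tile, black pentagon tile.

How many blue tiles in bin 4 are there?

2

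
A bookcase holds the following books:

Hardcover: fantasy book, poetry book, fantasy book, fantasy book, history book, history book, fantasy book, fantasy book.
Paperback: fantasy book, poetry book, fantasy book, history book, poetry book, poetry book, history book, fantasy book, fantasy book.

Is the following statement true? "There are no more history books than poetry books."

|history books| = 4.
|poetry books| = 4.
The claim requires 4 ≤ 4, which holds.

True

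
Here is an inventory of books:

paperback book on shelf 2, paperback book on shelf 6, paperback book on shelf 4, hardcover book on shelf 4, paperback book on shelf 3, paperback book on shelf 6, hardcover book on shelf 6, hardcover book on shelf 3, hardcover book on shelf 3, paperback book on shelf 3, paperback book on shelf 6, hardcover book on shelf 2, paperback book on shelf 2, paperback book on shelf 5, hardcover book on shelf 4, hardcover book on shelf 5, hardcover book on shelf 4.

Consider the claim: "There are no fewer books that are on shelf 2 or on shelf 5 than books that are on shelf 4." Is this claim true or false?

books on shelf 2 or on shelf 5: 5.
books on shelf 4: 4.
The claim requires 5 ≥ 4, which holds.

True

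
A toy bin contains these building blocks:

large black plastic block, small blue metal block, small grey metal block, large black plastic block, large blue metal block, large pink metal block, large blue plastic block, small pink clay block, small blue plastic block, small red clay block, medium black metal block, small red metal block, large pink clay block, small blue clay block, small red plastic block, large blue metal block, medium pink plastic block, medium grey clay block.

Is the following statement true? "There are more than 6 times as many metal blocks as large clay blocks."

True

There are 7 metal blocks.
There is 1 large clay block.
The claim requires 7 > 6 × 1 = 6, which holds.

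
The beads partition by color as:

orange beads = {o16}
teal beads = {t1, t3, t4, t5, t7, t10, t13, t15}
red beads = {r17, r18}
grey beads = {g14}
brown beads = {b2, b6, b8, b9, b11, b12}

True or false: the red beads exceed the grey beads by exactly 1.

There are 2 red beads.
There is 1 grey bead.
The claim requires 2 − 1 (= 1) to equal 1, which holds.

True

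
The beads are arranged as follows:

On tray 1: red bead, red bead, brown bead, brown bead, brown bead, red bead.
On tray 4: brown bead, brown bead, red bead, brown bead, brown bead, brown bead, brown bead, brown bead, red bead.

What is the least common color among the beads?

Counts by color: brown 10, red 5.
The minimum is 5, held uniquely by red.

red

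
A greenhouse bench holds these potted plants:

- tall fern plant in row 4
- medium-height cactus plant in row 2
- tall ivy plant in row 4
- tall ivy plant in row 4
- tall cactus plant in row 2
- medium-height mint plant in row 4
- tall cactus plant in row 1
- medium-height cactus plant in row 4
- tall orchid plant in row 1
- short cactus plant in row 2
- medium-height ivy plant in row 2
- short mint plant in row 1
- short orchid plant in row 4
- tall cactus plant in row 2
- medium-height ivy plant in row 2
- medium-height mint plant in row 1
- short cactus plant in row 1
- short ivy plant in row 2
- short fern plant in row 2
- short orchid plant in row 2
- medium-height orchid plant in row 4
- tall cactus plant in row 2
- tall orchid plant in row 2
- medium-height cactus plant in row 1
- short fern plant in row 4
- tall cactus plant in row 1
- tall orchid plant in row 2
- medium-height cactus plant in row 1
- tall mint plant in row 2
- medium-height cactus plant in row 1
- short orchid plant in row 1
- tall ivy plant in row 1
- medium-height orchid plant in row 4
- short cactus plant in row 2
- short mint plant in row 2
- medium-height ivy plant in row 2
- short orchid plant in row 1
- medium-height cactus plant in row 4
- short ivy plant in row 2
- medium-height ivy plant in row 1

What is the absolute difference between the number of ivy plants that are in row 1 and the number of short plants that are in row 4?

0

ivy plants in row 1: 2. short plants in row 4: 2.
|2 − 2| = 2 − 2 = 0.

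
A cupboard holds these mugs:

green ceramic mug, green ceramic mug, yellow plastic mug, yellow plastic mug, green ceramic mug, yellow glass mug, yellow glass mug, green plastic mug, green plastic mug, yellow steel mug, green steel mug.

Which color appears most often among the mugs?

green

Counts by color: green 6, yellow 5.
The maximum is 6, held uniquely by green.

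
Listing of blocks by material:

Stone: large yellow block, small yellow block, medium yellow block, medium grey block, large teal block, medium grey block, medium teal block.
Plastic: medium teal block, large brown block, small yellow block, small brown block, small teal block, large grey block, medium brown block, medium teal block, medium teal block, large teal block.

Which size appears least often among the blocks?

small

Counts by size: medium 8, large 5, small 4.
The minimum is 4, held uniquely by small.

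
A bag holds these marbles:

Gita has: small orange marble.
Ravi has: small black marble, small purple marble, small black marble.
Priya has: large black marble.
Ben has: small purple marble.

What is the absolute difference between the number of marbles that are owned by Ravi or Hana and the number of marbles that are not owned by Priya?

2

marbles owned by Ravi or Hana: 3. marbles that are not owned by Priya: 5.
|3 − 5| = 5 − 3 = 2.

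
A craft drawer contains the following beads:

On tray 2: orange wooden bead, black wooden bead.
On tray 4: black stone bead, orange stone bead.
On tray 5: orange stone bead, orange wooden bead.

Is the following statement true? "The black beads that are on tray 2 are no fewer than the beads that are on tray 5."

False

black beads on tray 2: 1.
beads on tray 5: 2.
The claim requires 1 ≥ 2, which does not hold.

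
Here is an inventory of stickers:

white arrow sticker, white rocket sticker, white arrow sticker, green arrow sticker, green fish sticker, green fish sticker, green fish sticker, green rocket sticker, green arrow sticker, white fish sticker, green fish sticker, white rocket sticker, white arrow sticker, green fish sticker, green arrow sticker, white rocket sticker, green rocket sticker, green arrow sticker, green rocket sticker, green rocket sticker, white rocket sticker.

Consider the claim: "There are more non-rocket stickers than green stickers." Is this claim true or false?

False

|non-rocket stickers| = 13.
|green stickers| = 13.
The claim requires 13 > 13, which does not hold.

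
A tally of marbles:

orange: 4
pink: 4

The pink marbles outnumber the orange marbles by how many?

0

pink marbles: 4.
orange marbles: 4.
4 − 4 = 0.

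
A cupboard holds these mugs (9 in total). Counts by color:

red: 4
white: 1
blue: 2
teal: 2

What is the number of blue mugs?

2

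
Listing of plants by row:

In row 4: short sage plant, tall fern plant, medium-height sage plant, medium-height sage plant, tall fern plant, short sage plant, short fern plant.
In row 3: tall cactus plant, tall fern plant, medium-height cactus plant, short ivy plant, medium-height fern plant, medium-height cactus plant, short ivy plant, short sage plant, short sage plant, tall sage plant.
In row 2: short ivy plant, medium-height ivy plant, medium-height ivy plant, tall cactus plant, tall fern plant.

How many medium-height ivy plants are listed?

2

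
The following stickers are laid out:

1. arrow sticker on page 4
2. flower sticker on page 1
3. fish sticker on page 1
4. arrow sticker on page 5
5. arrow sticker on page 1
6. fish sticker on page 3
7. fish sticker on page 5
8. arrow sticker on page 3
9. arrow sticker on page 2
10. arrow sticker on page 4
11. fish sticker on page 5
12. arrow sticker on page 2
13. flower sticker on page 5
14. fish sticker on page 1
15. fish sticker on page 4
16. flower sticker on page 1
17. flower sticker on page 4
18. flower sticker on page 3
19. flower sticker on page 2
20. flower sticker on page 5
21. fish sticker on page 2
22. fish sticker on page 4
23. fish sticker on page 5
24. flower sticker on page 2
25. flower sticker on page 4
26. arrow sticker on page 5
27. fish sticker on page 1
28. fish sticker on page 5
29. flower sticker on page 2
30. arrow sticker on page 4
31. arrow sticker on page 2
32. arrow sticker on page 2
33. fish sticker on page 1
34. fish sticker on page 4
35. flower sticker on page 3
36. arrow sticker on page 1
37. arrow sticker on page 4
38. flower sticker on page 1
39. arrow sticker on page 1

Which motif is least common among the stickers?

flower

Counts by motif: arrow 14, fish 13, flower 12.
The minimum is 12, held uniquely by flower.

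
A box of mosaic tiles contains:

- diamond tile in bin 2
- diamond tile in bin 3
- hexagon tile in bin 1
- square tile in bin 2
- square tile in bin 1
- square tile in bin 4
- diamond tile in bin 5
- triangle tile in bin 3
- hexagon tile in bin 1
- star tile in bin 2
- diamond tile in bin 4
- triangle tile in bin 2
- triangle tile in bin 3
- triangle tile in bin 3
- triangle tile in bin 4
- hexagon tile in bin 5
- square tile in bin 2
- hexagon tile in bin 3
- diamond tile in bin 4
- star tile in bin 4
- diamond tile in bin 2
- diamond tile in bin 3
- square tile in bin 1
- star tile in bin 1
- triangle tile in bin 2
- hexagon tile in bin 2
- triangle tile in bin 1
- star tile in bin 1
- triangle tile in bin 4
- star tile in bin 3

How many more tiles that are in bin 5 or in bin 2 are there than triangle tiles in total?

tiles in bin 5 or in bin 2: 10.
triangle tiles: 8.
10 − 8 = 2.

2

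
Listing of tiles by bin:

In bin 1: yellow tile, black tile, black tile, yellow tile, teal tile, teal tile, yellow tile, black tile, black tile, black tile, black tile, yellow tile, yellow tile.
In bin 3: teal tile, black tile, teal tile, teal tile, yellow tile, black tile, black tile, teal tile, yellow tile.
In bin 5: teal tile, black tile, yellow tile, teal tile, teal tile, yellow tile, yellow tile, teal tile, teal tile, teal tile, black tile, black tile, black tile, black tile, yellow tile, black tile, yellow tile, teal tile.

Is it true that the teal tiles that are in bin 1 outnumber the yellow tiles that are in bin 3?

False

There are 2 teal tiles in bin 1.
There are 2 yellow tiles in bin 3.
The claim requires 2 > 2, which does not hold.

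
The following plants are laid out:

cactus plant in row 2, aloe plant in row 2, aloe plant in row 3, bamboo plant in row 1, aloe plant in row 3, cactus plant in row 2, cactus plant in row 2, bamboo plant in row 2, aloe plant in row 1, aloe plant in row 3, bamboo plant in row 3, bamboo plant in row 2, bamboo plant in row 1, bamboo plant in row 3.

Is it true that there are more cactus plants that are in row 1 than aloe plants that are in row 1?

cactus plants in row 1: 0.
aloe plants in row 1: 1.
The claim requires 0 > 1, which does not hold.

False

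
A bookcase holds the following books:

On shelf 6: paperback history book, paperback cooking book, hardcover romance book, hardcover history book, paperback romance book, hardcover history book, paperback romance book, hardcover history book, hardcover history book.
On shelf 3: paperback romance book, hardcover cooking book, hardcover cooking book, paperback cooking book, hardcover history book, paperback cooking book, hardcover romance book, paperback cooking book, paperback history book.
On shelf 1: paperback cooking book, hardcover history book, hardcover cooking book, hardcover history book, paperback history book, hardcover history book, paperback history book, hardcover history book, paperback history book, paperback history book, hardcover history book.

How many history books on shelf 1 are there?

9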